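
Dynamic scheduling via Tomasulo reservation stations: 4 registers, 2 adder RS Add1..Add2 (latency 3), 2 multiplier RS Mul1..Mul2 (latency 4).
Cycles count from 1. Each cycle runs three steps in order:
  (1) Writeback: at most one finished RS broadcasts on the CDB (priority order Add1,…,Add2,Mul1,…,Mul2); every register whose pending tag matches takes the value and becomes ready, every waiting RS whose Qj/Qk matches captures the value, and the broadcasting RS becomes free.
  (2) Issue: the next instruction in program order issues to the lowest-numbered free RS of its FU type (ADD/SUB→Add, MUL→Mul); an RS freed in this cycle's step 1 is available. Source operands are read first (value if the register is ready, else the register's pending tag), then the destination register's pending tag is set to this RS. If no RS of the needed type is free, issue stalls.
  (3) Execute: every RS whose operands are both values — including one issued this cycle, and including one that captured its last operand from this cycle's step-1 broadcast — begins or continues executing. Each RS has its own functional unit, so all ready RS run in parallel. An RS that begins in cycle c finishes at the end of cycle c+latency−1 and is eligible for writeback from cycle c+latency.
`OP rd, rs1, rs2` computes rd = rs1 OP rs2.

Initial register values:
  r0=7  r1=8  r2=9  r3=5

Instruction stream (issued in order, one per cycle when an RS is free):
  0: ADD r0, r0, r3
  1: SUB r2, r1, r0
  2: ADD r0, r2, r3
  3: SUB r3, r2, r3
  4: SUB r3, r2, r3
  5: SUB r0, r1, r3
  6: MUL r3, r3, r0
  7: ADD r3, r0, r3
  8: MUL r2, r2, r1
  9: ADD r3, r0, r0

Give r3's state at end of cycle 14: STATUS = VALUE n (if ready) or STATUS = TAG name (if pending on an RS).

STATUS = TAG Add1

cycle 1: issue ADD r0<-Add1 // r0:Add1,r1:8,r2:9,r3:5
cycle 2: issue SUB r2<-Add2 // r0:Add1,r1:8,r2:Add2,r3:5
cycle 3: stall // r0:Add1,r1:8,r2:Add2,r3:5
cycle 4: CDB Add1=12; issue ADD r0<-Add1 // r0:Add1,r1:8,r2:Add2,r3:5
cycle 5: stall // r0:Add1,r1:8,r2:Add2,r3:5
cycle 6: stall // r0:Add1,r1:8,r2:Add2,r3:5
cycle 7: CDB Add2=-4; issue SUB r3<-Add2 // r0:Add1,r1:8,r2:-4,r3:Add2
cycle 8: stall // r0:Add1,r1:8,r2:-4,r3:Add2
cycle 9: stall // r0:Add1,r1:8,r2:-4,r3:Add2
cycle 10: CDB Add1=1; issue SUB r3<-Add1 // r0:1,r1:8,r2:-4,r3:Add1
cycle 11: CDB Add2=-9; issue SUB r0<-Add2 // r0:Add2,r1:8,r2:-4,r3:Add1
cycle 12: issue MUL r3<-Mul1 // r0:Add2,r1:8,r2:-4,r3:Mul1
cycle 13: stall // r0:Add2,r1:8,r2:-4,r3:Mul1
cycle 14: CDB Add1=5; issue ADD r3<-Add1 // r0:Add2,r1:8,r2:-4,r3:Add1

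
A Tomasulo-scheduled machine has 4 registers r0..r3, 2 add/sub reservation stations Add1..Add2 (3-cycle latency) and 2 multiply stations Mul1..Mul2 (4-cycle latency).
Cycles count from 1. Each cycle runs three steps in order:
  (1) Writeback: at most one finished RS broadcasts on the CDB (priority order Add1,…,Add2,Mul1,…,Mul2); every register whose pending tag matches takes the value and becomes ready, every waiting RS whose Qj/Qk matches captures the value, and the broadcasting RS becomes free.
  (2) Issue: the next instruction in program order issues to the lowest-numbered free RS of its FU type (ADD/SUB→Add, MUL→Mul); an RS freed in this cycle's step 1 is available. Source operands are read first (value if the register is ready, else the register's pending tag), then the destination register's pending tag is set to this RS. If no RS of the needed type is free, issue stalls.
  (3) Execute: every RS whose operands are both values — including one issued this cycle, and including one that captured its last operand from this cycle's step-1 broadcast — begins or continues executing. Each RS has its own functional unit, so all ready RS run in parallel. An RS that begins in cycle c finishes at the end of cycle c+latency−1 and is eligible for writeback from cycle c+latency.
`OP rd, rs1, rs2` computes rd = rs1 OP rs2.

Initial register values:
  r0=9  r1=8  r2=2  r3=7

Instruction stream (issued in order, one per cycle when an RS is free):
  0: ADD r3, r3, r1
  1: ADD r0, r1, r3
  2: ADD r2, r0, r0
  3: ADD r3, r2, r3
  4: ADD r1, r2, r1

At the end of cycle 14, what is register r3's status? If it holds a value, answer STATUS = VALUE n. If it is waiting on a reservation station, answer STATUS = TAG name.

  c1: issue ADD r3<-Add1  regs: r0:9,r1:8,r2:2,r3:Add1
  c2: issue ADD r0<-Add2  regs: r0:Add2,r1:8,r2:2,r3:Add1
  c3: stall  regs: r0:Add2,r1:8,r2:2,r3:Add1
  c4: CDB Add1=15; issue ADD r2<-Add1  regs: r0:Add2,r1:8,r2:Add1,r3:15
  c5: stall  regs: r0:Add2,r1:8,r2:Add1,r3:15
  c6: stall  regs: r0:Add2,r1:8,r2:Add1,r3:15
  c7: CDB Add2=23; issue ADD r3<-Add2  regs: r0:23,r1:8,r2:Add1,r3:Add2
  c8: stall  regs: r0:23,r1:8,r2:Add1,r3:Add2
  c9: stall  regs: r0:23,r1:8,r2:Add1,r3:Add2
  c10: CDB Add1=46; issue ADD r1<-Add1  regs: r0:23,r1:Add1,r2:46,r3:Add2
  c11: -  regs: r0:23,r1:Add1,r2:46,r3:Add2
  c12: -  regs: r0:23,r1:Add1,r2:46,r3:Add2
  c13: CDB Add1=54  regs: r0:23,r1:54,r2:46,r3:Add2
  c14: CDB Add2=61  regs: r0:23,r1:54,r2:46,r3:61

STATUS = VALUE 61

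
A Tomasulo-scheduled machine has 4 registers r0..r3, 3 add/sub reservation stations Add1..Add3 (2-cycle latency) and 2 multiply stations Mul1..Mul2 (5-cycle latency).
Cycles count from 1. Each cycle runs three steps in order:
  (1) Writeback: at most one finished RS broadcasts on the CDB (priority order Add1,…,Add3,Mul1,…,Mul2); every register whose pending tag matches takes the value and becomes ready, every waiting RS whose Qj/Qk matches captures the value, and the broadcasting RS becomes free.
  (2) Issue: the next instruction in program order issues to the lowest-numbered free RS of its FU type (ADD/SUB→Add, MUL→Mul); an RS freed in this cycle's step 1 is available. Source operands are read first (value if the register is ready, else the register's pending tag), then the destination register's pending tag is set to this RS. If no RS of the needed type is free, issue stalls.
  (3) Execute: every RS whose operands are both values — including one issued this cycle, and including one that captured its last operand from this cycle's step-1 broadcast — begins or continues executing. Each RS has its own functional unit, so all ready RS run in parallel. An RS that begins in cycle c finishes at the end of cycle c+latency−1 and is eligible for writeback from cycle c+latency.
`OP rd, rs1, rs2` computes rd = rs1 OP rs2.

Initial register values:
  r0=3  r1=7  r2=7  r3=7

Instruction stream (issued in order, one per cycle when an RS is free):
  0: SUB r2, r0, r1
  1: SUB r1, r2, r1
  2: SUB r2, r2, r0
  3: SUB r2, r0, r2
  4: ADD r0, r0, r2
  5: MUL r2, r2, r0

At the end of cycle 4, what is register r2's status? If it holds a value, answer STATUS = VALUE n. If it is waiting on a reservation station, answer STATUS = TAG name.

STATUS = TAG Add3

cycle 1: issue SUB r2<-Add1 // r0:3,r1:7,r2:Add1,r3:7
cycle 2: issue SUB r1<-Add2 // r0:3,r1:Add2,r2:Add1,r3:7
cycle 3: CDB Add1=-4; issue SUB r2<-Add1 // r0:3,r1:Add2,r2:Add1,r3:7
cycle 4: issue SUB r2<-Add3 // r0:3,r1:Add2,r2:Add3,r3:7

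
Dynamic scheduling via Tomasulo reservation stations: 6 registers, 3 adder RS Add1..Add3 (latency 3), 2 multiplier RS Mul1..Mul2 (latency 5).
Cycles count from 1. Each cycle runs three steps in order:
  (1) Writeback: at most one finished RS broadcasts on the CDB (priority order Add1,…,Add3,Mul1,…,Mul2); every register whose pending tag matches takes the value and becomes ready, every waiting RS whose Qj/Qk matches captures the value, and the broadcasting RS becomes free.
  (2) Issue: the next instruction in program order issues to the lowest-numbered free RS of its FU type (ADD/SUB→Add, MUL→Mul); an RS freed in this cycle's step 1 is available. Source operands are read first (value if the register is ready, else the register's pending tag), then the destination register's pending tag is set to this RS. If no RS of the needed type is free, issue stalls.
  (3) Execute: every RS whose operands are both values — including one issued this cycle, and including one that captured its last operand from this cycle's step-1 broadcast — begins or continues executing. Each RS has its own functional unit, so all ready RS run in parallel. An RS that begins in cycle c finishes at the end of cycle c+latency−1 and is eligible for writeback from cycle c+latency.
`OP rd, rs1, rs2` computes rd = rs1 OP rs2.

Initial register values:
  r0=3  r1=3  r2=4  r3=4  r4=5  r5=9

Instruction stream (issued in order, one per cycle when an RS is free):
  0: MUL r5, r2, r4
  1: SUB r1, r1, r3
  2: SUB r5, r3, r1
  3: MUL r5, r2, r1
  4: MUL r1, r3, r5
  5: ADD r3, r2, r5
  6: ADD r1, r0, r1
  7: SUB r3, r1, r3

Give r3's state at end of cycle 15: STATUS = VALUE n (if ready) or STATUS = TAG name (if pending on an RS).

cycle 1: issue MUL r5<-Mul1 // r0:3,r1:3,r2:4,r3:4,r4:5,r5:Mul1
cycle 2: issue SUB r1<-Add1 // r0:3,r1:Add1,r2:4,r3:4,r4:5,r5:Mul1
cycle 3: issue SUB r5<-Add2 // r0:3,r1:Add1,r2:4,r3:4,r4:5,r5:Add2
cycle 4: issue MUL r5<-Mul2 // r0:3,r1:Add1,r2:4,r3:4,r4:5,r5:Mul2
cycle 5: CDB Add1=-1; stall // r0:3,r1:-1,r2:4,r3:4,r4:5,r5:Mul2
cycle 6: CDB Mul1=20; issue MUL r1<-Mul1 // r0:3,r1:Mul1,r2:4,r3:4,r4:5,r5:Mul2
cycle 7: issue ADD r3<-Add1 // r0:3,r1:Mul1,r2:4,r3:Add1,r4:5,r5:Mul2
cycle 8: CDB Add2=5; issue ADD r1<-Add2 // r0:3,r1:Add2,r2:4,r3:Add1,r4:5,r5:Mul2
cycle 9: issue SUB r3<-Add3 // r0:3,r1:Add2,r2:4,r3:Add3,r4:5,r5:Mul2
cycle 10: CDB Mul2=-4 // r0:3,r1:Add2,r2:4,r3:Add3,r4:5,r5:-4
cycle 11: - // r0:3,r1:Add2,r2:4,r3:Add3,r4:5,r5:-4
cycle 12: - // r0:3,r1:Add2,r2:4,r3:Add3,r4:5,r5:-4
cycle 13: CDB Add1=0 // r0:3,r1:Add2,r2:4,r3:Add3,r4:5,r5:-4
cycle 14: - // r0:3,r1:Add2,r2:4,r3:Add3,r4:5,r5:-4
cycle 15: CDB Mul1=-16 // r0:3,r1:Add2,r2:4,r3:Add3,r4:5,r5:-4

STATUS = TAG Add3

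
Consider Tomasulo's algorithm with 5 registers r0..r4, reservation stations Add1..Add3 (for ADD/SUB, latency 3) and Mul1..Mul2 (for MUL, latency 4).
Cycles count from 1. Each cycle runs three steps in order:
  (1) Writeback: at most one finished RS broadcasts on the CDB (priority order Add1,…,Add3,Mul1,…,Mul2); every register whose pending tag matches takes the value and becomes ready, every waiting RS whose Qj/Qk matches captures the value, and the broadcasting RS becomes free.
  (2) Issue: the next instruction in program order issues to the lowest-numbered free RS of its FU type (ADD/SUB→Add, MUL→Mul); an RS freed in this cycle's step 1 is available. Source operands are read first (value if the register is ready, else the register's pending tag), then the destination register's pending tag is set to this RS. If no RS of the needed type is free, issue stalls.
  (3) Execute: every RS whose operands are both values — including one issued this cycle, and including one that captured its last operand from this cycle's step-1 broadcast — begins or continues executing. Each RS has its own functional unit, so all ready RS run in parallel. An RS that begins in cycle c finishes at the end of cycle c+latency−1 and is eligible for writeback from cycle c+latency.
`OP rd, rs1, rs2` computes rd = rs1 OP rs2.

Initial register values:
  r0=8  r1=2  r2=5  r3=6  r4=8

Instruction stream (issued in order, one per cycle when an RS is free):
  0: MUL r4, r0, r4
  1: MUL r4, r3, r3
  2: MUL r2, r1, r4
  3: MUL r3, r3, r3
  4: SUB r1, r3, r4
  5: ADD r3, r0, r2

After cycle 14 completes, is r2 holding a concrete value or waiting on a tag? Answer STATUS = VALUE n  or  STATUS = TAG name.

c1: issue MUL r4<-Mul1 | r0:8,r1:2,r2:5,r3:6,r4:Mul1
c2: issue MUL r4<-Mul2 | r0:8,r1:2,r2:5,r3:6,r4:Mul2
c3: stall | r0:8,r1:2,r2:5,r3:6,r4:Mul2
c4: stall | r0:8,r1:2,r2:5,r3:6,r4:Mul2
c5: CDB Mul1=64; issue MUL r2<-Mul1 | r0:8,r1:2,r2:Mul1,r3:6,r4:Mul2
c6: CDB Mul2=36; issue MUL r3<-Mul2 | r0:8,r1:2,r2:Mul1,r3:Mul2,r4:36
c7: issue SUB r1<-Add1 | r0:8,r1:Add1,r2:Mul1,r3:Mul2,r4:36
c8: issue ADD r3<-Add2 | r0:8,r1:Add1,r2:Mul1,r3:Add2,r4:36
c9: - | r0:8,r1:Add1,r2:Mul1,r3:Add2,r4:36
c10: CDB Mul1=72 | r0:8,r1:Add1,r2:72,r3:Add2,r4:36
c11: CDB Mul2=36 | r0:8,r1:Add1,r2:72,r3:Add2,r4:36
c12: - | r0:8,r1:Add1,r2:72,r3:Add2,r4:36
c13: CDB Add2=80 | r0:8,r1:Add1,r2:72,r3:80,r4:36
c14: CDB Add1=0 | r0:8,r1:0,r2:72,r3:80,r4:36

STATUS = VALUE 72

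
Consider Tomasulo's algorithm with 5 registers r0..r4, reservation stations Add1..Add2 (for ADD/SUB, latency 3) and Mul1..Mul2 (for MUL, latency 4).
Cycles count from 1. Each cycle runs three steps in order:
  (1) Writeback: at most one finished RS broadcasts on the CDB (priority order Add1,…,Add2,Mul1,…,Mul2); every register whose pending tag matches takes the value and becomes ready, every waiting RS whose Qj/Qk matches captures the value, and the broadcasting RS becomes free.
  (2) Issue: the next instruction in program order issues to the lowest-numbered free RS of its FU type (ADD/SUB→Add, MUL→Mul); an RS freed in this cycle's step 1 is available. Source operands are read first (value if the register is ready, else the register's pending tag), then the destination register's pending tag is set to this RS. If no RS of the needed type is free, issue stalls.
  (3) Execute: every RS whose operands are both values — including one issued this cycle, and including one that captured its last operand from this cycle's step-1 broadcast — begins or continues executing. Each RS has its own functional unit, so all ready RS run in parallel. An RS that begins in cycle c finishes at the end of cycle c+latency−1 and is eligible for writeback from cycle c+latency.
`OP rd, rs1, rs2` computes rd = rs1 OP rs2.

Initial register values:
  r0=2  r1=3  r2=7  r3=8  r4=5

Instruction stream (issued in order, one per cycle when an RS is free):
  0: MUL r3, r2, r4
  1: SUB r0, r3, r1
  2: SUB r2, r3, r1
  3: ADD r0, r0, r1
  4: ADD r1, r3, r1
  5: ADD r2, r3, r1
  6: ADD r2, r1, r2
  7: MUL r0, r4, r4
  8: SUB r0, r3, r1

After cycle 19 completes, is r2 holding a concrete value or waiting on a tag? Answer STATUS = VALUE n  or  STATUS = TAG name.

STATUS = VALUE 111

  c1: issue MUL r3<-Mul1  regs: r0:2,r1:3,r2:7,r3:Mul1,r4:5
  c2: issue SUB r0<-Add1  regs: r0:Add1,r1:3,r2:7,r3:Mul1,r4:5
  c3: issue SUB r2<-Add2  regs: r0:Add1,r1:3,r2:Add2,r3:Mul1,r4:5
  c4: stall  regs: r0:Add1,r1:3,r2:Add2,r3:Mul1,r4:5
  c5: CDB Mul1=35; stall  regs: r0:Add1,r1:3,r2:Add2,r3:35,r4:5
  c6: stall  regs: r0:Add1,r1:3,r2:Add2,r3:35,r4:5
  c7: stall  regs: r0:Add1,r1:3,r2:Add2,r3:35,r4:5
  c8: CDB Add1=32; issue ADD r0<-Add1  regs: r0:Add1,r1:3,r2:Add2,r3:35,r4:5
  c9: CDB Add2=32; issue ADD r1<-Add2  regs: r0:Add1,r1:Add2,r2:32,r3:35,r4:5
  c10: stall  regs: r0:Add1,r1:Add2,r2:32,r3:35,r4:5
  c11: CDB Add1=35; issue ADD r2<-Add1  regs: r0:35,r1:Add2,r2:Add1,r3:35,r4:5
  c12: CDB Add2=38; issue ADD r2<-Add2  regs: r0:35,r1:38,r2:Add2,r3:35,r4:5
  c13: issue MUL r0<-Mul1  regs: r0:Mul1,r1:38,r2:Add2,r3:35,r4:5
  c14: stall  regs: r0:Mul1,r1:38,r2:Add2,r3:35,r4:5
  c15: CDB Add1=73; issue SUB r0<-Add1  regs: r0:Add1,r1:38,r2:Add2,r3:35,r4:5
  c16: -  regs: r0:Add1,r1:38,r2:Add2,r3:35,r4:5
  c17: CDB Mul1=25  regs: r0:Add1,r1:38,r2:Add2,r3:35,r4:5
  c18: CDB Add1=-3  regs: r0:-3,r1:38,r2:Add2,r3:35,r4:5
  c19: CDB Add2=111  regs: r0:-3,r1:38,r2:111,r3:35,r4:5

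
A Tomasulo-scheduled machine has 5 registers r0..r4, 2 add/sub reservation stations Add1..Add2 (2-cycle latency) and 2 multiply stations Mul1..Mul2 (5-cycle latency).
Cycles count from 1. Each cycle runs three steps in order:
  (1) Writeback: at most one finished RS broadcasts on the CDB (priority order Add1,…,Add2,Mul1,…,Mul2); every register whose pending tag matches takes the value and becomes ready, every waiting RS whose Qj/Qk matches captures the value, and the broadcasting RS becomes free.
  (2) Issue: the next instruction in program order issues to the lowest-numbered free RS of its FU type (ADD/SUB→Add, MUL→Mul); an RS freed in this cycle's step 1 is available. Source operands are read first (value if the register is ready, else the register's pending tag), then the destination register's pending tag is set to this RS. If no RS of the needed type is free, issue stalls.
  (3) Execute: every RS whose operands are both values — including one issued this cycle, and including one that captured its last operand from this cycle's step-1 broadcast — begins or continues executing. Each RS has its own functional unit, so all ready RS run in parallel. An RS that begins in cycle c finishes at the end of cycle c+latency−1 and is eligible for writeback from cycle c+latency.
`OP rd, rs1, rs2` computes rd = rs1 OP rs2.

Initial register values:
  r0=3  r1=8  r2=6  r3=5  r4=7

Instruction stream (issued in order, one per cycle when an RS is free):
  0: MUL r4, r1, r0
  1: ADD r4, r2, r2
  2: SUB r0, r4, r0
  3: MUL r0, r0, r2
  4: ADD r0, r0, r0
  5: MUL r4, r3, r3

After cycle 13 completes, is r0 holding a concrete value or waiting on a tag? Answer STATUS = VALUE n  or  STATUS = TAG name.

STATUS = VALUE 108

  c1: issue MUL r4<-Mul1  regs: r0:3,r1:8,r2:6,r3:5,r4:Mul1
  c2: issue ADD r4<-Add1  regs: r0:3,r1:8,r2:6,r3:5,r4:Add1
  c3: issue SUB r0<-Add2  regs: r0:Add2,r1:8,r2:6,r3:5,r4:Add1
  c4: CDB Add1=12; issue MUL r0<-Mul2  regs: r0:Mul2,r1:8,r2:6,r3:5,r4:12
  c5: issue ADD r0<-Add1  regs: r0:Add1,r1:8,r2:6,r3:5,r4:12
  c6: CDB Add2=9; stall  regs: r0:Add1,r1:8,r2:6,r3:5,r4:12
  c7: CDB Mul1=24; issue MUL r4<-Mul1  regs: r0:Add1,r1:8,r2:6,r3:5,r4:Mul1
  c8: -  regs: r0:Add1,r1:8,r2:6,r3:5,r4:Mul1
  c9: -  regs: r0:Add1,r1:8,r2:6,r3:5,r4:Mul1
  c10: -  regs: r0:Add1,r1:8,r2:6,r3:5,r4:Mul1
  c11: CDB Mul2=54  regs: r0:Add1,r1:8,r2:6,r3:5,r4:Mul1
  c12: CDB Mul1=25  regs: r0:Add1,r1:8,r2:6,r3:5,r4:25
  c13: CDB Add1=108  regs: r0:108,r1:8,r2:6,r3:5,r4:25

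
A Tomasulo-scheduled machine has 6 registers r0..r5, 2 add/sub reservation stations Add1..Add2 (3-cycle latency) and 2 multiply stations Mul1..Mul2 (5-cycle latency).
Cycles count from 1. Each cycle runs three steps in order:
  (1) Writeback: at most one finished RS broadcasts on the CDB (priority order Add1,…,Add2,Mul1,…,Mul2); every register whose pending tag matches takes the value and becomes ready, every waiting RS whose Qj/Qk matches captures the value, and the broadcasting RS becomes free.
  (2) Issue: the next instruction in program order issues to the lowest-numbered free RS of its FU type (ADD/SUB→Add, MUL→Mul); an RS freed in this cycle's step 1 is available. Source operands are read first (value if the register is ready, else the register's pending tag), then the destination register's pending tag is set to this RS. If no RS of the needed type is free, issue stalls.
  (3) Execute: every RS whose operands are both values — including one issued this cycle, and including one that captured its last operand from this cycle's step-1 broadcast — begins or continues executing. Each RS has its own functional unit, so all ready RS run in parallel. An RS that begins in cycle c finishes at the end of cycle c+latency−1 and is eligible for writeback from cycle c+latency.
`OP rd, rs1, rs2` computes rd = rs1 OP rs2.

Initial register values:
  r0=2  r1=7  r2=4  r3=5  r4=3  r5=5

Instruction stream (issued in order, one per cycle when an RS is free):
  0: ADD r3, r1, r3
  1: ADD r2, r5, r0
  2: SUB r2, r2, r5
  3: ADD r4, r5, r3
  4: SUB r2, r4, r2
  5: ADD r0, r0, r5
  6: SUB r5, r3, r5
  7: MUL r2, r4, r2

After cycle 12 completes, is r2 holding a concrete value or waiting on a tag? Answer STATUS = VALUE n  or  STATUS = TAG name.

STATUS = VALUE 15

  c1: issue ADD r3<-Add1  regs: r0:2,r1:7,r2:4,r3:Add1,r4:3,r5:5
  c2: issue ADD r2<-Add2  regs: r0:2,r1:7,r2:Add2,r3:Add1,r4:3,r5:5
  c3: stall  regs: r0:2,r1:7,r2:Add2,r3:Add1,r4:3,r5:5
  c4: CDB Add1=12; issue SUB r2<-Add1  regs: r0:2,r1:7,r2:Add1,r3:12,r4:3,r5:5
  c5: CDB Add2=7; issue ADD r4<-Add2  regs: r0:2,r1:7,r2:Add1,r3:12,r4:Add2,r5:5
  c6: stall  regs: r0:2,r1:7,r2:Add1,r3:12,r4:Add2,r5:5
  c7: stall  regs: r0:2,r1:7,r2:Add1,r3:12,r4:Add2,r5:5
  c8: CDB Add1=2; issue SUB r2<-Add1  regs: r0:2,r1:7,r2:Add1,r3:12,r4:Add2,r5:5
  c9: CDB Add2=17; issue ADD r0<-Add2  regs: r0:Add2,r1:7,r2:Add1,r3:12,r4:17,r5:5
  c10: stall  regs: r0:Add2,r1:7,r2:Add1,r3:12,r4:17,r5:5
  c11: stall  regs: r0:Add2,r1:7,r2:Add1,r3:12,r4:17,r5:5
  c12: CDB Add1=15; issue SUB r5<-Add1  regs: r0:Add2,r1:7,r2:15,r3:12,r4:17,r5:Add1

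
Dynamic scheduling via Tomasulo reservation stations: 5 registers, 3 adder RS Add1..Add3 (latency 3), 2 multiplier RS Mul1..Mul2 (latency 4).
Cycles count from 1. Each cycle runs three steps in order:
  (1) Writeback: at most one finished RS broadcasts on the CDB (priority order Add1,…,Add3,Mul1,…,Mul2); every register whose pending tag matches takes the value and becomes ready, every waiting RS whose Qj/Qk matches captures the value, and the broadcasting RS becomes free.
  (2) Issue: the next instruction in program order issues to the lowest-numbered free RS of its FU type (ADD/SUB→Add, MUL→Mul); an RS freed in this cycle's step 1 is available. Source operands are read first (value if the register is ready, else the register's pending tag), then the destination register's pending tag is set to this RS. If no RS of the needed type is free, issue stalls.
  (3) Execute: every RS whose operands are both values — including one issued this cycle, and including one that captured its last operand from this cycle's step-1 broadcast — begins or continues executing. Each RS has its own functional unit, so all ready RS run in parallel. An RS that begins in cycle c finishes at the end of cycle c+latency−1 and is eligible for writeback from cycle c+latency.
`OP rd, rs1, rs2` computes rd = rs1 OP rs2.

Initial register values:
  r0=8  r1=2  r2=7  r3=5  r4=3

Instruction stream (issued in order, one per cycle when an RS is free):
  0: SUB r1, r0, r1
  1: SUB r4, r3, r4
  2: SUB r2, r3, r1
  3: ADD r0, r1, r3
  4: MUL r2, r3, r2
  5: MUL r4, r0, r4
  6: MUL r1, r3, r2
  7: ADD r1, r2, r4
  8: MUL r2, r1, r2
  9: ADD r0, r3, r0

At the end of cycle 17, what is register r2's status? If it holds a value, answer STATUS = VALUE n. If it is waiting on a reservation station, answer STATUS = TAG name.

c1: issue SUB r1<-Add1 | r0:8,r1:Add1,r2:7,r3:5,r4:3
c2: issue SUB r4<-Add2 | r0:8,r1:Add1,r2:7,r3:5,r4:Add2
c3: issue SUB r2<-Add3 | r0:8,r1:Add1,r2:Add3,r3:5,r4:Add2
c4: CDB Add1=6; issue ADD r0<-Add1 | r0:Add1,r1:6,r2:Add3,r3:5,r4:Add2
c5: CDB Add2=2; issue MUL r2<-Mul1 | r0:Add1,r1:6,r2:Mul1,r3:5,r4:2
c6: issue MUL r4<-Mul2 | r0:Add1,r1:6,r2:Mul1,r3:5,r4:Mul2
c7: CDB Add1=11; stall | r0:11,r1:6,r2:Mul1,r3:5,r4:Mul2
c8: CDB Add3=-1; stall | r0:11,r1:6,r2:Mul1,r3:5,r4:Mul2
c9: stall | r0:11,r1:6,r2:Mul1,r3:5,r4:Mul2
c10: stall | r0:11,r1:6,r2:Mul1,r3:5,r4:Mul2
c11: CDB Mul2=22; issue MUL r1<-Mul2 | r0:11,r1:Mul2,r2:Mul1,r3:5,r4:22
c12: CDB Mul1=-5; issue ADD r1<-Add1 | r0:11,r1:Add1,r2:-5,r3:5,r4:22
c13: issue MUL r2<-Mul1 | r0:11,r1:Add1,r2:Mul1,r3:5,r4:22
c14: issue ADD r0<-Add2 | r0:Add2,r1:Add1,r2:Mul1,r3:5,r4:22
c15: CDB Add1=17 | r0:Add2,r1:17,r2:Mul1,r3:5,r4:22
c16: CDB Mul2=-25 | r0:Add2,r1:17,r2:Mul1,r3:5,r4:22
c17: CDB Add2=16 | r0:16,r1:17,r2:Mul1,r3:5,r4:22

STATUS = TAG Mul1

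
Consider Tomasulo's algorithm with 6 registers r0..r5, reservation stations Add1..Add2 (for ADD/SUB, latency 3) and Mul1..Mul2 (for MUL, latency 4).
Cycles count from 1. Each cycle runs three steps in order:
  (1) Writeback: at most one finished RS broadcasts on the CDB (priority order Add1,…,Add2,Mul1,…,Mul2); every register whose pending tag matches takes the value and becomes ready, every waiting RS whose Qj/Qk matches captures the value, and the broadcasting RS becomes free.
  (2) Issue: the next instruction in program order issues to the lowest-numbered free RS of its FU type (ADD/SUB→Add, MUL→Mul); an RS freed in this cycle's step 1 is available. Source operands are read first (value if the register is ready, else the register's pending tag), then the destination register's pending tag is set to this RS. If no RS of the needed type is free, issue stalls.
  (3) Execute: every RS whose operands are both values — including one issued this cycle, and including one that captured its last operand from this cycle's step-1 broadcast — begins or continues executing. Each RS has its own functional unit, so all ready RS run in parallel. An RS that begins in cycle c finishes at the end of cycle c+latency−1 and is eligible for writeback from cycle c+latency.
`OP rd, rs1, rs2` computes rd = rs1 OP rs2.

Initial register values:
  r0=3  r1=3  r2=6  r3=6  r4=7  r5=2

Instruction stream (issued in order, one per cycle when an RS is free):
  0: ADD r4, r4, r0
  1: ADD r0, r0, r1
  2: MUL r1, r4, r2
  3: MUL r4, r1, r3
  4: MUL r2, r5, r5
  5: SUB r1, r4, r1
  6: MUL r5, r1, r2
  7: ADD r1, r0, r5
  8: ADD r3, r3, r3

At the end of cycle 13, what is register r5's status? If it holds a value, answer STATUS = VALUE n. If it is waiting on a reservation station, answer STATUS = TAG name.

  c1: issue ADD r4<-Add1  regs: r0:3,r1:3,r2:6,r3:6,r4:Add1,r5:2
  c2: issue ADD r0<-Add2  regs: r0:Add2,r1:3,r2:6,r3:6,r4:Add1,r5:2
  c3: issue MUL r1<-Mul1  regs: r0:Add2,r1:Mul1,r2:6,r3:6,r4:Add1,r5:2
  c4: CDB Add1=10; issue MUL r4<-Mul2  regs: r0:Add2,r1:Mul1,r2:6,r3:6,r4:Mul2,r5:2
  c5: CDB Add2=6; stall  regs: r0:6,r1:Mul1,r2:6,r3:6,r4:Mul2,r5:2
  c6: stall  regs: r0:6,r1:Mul1,r2:6,r3:6,r4:Mul2,r5:2
  c7: stall  regs: r0:6,r1:Mul1,r2:6,r3:6,r4:Mul2,r5:2
  c8: CDB Mul1=60; issue MUL r2<-Mul1  regs: r0:6,r1:60,r2:Mul1,r3:6,r4:Mul2,r5:2
  c9: issue SUB r1<-Add1  regs: r0:6,r1:Add1,r2:Mul1,r3:6,r4:Mul2,r5:2
  c10: stall  regs: r0:6,r1:Add1,r2:Mul1,r3:6,r4:Mul2,r5:2
  c11: stall  regs: r0:6,r1:Add1,r2:Mul1,r3:6,r4:Mul2,r5:2
  c12: CDB Mul1=4; issue MUL r5<-Mul1  regs: r0:6,r1:Add1,r2:4,r3:6,r4:Mul2,r5:Mul1
  c13: CDB Mul2=360; issue ADD r1<-Add2  regs: r0:6,r1:Add2,r2:4,r3:6,r4:360,r5:Mul1

STATUS = TAG Mul1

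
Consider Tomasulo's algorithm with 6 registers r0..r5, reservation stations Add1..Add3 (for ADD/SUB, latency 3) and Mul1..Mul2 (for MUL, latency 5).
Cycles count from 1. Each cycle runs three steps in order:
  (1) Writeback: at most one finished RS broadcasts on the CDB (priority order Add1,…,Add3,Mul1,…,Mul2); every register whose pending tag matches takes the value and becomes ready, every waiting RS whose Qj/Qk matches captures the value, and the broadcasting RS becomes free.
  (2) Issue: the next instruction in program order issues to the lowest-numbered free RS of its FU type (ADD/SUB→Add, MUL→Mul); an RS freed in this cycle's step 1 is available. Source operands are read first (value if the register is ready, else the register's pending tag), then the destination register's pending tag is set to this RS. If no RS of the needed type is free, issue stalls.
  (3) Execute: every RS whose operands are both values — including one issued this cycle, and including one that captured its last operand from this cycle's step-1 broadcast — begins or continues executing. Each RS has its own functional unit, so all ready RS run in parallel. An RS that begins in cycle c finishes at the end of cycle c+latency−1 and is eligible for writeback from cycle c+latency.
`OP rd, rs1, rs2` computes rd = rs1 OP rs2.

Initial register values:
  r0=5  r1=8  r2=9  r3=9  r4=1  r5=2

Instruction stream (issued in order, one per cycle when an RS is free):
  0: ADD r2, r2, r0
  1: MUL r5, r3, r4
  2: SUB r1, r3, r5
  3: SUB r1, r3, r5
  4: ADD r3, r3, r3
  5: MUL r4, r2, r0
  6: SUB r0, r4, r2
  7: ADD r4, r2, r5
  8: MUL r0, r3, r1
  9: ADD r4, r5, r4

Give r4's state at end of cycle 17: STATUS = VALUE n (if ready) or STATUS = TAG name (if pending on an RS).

STATUS = VALUE 32

  c1: issue ADD r2<-Add1  regs: r0:5,r1:8,r2:Add1,r3:9,r4:1,r5:2
  c2: issue MUL r5<-Mul1  regs: r0:5,r1:8,r2:Add1,r3:9,r4:1,r5:Mul1
  c3: issue SUB r1<-Add2  regs: r0:5,r1:Add2,r2:Add1,r3:9,r4:1,r5:Mul1
  c4: CDB Add1=14; issue SUB r1<-Add1  regs: r0:5,r1:Add1,r2:14,r3:9,r4:1,r5:Mul1
  c5: issue ADD r3<-Add3  regs: r0:5,r1:Add1,r2:14,r3:Add3,r4:1,r5:Mul1
  c6: issue MUL r4<-Mul2  regs: r0:5,r1:Add1,r2:14,r3:Add3,r4:Mul2,r5:Mul1
  c7: CDB Mul1=9; stall  regs: r0:5,r1:Add1,r2:14,r3:Add3,r4:Mul2,r5:9
  c8: CDB Add3=18; issue SUB r0<-Add3  regs: r0:Add3,r1:Add1,r2:14,r3:18,r4:Mul2,r5:9
  c9: stall  regs: r0:Add3,r1:Add1,r2:14,r3:18,r4:Mul2,r5:9
  c10: CDB Add1=0; issue ADD r4<-Add1  regs: r0:Add3,r1:0,r2:14,r3:18,r4:Add1,r5:9
  c11: CDB Add2=0; issue MUL r0<-Mul1  regs: r0:Mul1,r1:0,r2:14,r3:18,r4:Add1,r5:9
  c12: CDB Mul2=70; issue ADD r4<-Add2  regs: r0:Mul1,r1:0,r2:14,r3:18,r4:Add2,r5:9
  c13: CDB Add1=23  regs: r0:Mul1,r1:0,r2:14,r3:18,r4:Add2,r5:9
  c14: -  regs: r0:Mul1,r1:0,r2:14,r3:18,r4:Add2,r5:9
  c15: CDB Add3=56  regs: r0:Mul1,r1:0,r2:14,r3:18,r4:Add2,r5:9
  c16: CDB Add2=32  regs: r0:Mul1,r1:0,r2:14,r3:18,r4:32,r5:9
  c17: CDB Mul1=0  regs: r0:0,r1:0,r2:14,r3:18,r4:32,r5:9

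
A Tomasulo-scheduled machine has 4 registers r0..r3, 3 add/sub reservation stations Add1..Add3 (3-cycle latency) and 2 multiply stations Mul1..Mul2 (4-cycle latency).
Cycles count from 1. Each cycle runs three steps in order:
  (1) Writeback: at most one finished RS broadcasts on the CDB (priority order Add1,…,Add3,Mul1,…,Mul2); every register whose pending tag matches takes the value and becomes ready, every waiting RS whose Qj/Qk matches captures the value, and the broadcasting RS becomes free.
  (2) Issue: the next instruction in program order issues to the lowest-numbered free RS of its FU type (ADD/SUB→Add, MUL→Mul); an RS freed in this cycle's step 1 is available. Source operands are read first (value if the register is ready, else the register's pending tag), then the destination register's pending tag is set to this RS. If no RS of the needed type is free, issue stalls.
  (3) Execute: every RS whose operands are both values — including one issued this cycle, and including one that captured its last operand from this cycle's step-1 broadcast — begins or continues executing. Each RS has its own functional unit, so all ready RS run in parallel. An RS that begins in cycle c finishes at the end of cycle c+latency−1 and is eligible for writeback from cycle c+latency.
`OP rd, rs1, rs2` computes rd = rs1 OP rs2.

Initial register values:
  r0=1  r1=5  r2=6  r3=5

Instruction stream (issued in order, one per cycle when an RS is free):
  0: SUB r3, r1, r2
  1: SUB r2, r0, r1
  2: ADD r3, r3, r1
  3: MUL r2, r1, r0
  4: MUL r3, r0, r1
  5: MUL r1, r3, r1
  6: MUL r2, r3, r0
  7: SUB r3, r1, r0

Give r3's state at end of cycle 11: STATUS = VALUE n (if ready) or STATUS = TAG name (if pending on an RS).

c1: issue SUB r3<-Add1 | r0:1,r1:5,r2:6,r3:Add1
c2: issue SUB r2<-Add2 | r0:1,r1:5,r2:Add2,r3:Add1
c3: issue ADD r3<-Add3 | r0:1,r1:5,r2:Add2,r3:Add3
c4: CDB Add1=-1; issue MUL r2<-Mul1 | r0:1,r1:5,r2:Mul1,r3:Add3
c5: CDB Add2=-4; issue MUL r3<-Mul2 | r0:1,r1:5,r2:Mul1,r3:Mul2
c6: stall | r0:1,r1:5,r2:Mul1,r3:Mul2
c7: CDB Add3=4; stall | r0:1,r1:5,r2:Mul1,r3:Mul2
c8: CDB Mul1=5; issue MUL r1<-Mul1 | r0:1,r1:Mul1,r2:5,r3:Mul2
c9: CDB Mul2=5; issue MUL r2<-Mul2 | r0:1,r1:Mul1,r2:Mul2,r3:5
c10: issue SUB r3<-Add1 | r0:1,r1:Mul1,r2:Mul2,r3:Add1
c11: - | r0:1,r1:Mul1,r2:Mul2,r3:Add1

STATUS = TAG Add1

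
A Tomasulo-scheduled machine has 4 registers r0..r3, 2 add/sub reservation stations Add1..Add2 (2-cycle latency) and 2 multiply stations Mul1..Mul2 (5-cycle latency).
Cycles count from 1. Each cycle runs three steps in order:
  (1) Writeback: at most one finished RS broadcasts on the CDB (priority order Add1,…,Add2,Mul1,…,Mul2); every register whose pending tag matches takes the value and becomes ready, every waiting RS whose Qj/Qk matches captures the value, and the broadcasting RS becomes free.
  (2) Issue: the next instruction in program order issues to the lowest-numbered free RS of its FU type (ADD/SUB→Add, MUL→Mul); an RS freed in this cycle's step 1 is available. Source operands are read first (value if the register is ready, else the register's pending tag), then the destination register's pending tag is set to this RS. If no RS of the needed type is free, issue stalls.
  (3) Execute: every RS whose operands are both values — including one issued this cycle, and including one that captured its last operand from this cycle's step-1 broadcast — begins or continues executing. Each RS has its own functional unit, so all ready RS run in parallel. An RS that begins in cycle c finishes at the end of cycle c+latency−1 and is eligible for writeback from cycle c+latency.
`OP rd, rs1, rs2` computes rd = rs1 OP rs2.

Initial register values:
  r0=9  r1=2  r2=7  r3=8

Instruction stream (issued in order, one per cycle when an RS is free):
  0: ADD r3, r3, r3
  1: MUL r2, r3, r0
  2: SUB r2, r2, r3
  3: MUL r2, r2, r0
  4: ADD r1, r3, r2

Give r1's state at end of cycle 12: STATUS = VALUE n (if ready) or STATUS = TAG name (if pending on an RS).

STATUS = TAG Add2

cycle 1: issue ADD r3<-Add1 // r0:9,r1:2,r2:7,r3:Add1
cycle 2: issue MUL r2<-Mul1 // r0:9,r1:2,r2:Mul1,r3:Add1
cycle 3: CDB Add1=16; issue SUB r2<-Add1 // r0:9,r1:2,r2:Add1,r3:16
cycle 4: issue MUL r2<-Mul2 // r0:9,r1:2,r2:Mul2,r3:16
cycle 5: issue ADD r1<-Add2 // r0:9,r1:Add2,r2:Mul2,r3:16
cycle 6: - // r0:9,r1:Add2,r2:Mul2,r3:16
cycle 7: - // r0:9,r1:Add2,r2:Mul2,r3:16
cycle 8: CDB Mul1=144 // r0:9,r1:Add2,r2:Mul2,r3:16
cycle 9: - // r0:9,r1:Add2,r2:Mul2,r3:16
cycle 10: CDB Add1=128 // r0:9,r1:Add2,r2:Mul2,r3:16
cycle 11: - // r0:9,r1:Add2,r2:Mul2,r3:16
cycle 12: - // r0:9,r1:Add2,r2:Mul2,r3:16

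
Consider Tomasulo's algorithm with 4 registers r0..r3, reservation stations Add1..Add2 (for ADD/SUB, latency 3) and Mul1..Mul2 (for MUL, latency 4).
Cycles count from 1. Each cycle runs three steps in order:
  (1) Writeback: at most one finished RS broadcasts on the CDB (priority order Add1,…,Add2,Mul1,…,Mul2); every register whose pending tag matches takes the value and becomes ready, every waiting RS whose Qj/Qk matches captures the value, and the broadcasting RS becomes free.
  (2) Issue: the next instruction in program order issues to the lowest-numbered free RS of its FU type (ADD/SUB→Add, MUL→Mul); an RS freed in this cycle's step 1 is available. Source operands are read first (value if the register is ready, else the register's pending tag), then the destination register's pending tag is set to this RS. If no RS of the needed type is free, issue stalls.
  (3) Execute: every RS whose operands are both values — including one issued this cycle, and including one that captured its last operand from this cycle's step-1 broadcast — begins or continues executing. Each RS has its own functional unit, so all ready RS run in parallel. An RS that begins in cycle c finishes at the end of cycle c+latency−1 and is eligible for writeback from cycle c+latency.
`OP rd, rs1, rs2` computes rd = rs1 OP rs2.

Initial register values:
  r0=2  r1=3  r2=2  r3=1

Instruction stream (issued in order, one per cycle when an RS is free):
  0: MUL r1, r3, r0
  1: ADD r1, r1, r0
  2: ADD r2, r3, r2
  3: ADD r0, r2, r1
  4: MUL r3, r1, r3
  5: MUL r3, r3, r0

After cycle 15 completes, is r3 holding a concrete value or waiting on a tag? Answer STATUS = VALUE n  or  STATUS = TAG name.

STATUS = TAG Mul2

  c1: issue MUL r1<-Mul1  regs: r0:2,r1:Mul1,r2:2,r3:1
  c2: issue ADD r1<-Add1  regs: r0:2,r1:Add1,r2:2,r3:1
  c3: issue ADD r2<-Add2  regs: r0:2,r1:Add1,r2:Add2,r3:1
  c4: stall  regs: r0:2,r1:Add1,r2:Add2,r3:1
  c5: CDB Mul1=2; stall  regs: r0:2,r1:Add1,r2:Add2,r3:1
  c6: CDB Add2=3; issue ADD r0<-Add2  regs: r0:Add2,r1:Add1,r2:3,r3:1
  c7: issue MUL r3<-Mul1  regs: r0:Add2,r1:Add1,r2:3,r3:Mul1
  c8: CDB Add1=4; issue MUL r3<-Mul2  regs: r0:Add2,r1:4,r2:3,r3:Mul2
  c9: -  regs: r0:Add2,r1:4,r2:3,r3:Mul2
  c10: -  regs: r0:Add2,r1:4,r2:3,r3:Mul2
  c11: CDB Add2=7  regs: r0:7,r1:4,r2:3,r3:Mul2
  c12: CDB Mul1=4  regs: r0:7,r1:4,r2:3,r3:Mul2
  c13: -  regs: r0:7,r1:4,r2:3,r3:Mul2
  c14: -  regs: r0:7,r1:4,r2:3,r3:Mul2
  c15: -  regs: r0:7,r1:4,r2:3,r3:Mul2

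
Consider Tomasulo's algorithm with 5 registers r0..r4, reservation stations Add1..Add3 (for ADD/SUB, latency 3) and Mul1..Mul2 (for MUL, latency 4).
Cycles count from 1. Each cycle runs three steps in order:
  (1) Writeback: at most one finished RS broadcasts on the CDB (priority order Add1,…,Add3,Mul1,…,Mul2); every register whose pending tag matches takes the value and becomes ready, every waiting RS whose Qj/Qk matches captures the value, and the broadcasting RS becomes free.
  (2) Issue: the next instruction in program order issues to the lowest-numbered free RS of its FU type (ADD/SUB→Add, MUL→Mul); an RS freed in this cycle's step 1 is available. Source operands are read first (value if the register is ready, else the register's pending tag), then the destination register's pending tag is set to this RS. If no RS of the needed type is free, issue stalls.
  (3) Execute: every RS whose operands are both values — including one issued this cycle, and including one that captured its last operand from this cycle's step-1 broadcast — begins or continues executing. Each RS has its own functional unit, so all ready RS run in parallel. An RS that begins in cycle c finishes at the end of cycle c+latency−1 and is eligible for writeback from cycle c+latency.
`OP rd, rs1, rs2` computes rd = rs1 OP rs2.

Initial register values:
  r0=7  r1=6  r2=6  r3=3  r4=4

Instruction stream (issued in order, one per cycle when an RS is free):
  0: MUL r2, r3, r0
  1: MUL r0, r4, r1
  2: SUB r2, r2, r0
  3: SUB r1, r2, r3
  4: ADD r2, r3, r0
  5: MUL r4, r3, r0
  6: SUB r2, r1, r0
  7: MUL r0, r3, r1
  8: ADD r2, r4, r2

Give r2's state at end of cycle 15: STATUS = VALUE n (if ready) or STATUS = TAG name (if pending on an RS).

cycle 1: issue MUL r2<-Mul1 // r0:7,r1:6,r2:Mul1,r3:3,r4:4
cycle 2: issue MUL r0<-Mul2 // r0:Mul2,r1:6,r2:Mul1,r3:3,r4:4
cycle 3: issue SUB r2<-Add1 // r0:Mul2,r1:6,r2:Add1,r3:3,r4:4
cycle 4: issue SUB r1<-Add2 // r0:Mul2,r1:Add2,r2:Add1,r3:3,r4:4
cycle 5: CDB Mul1=21; issue ADD r2<-Add3 // r0:Mul2,r1:Add2,r2:Add3,r3:3,r4:4
cycle 6: CDB Mul2=24; issue MUL r4<-Mul1 // r0:24,r1:Add2,r2:Add3,r3:3,r4:Mul1
cycle 7: stall // r0:24,r1:Add2,r2:Add3,r3:3,r4:Mul1
cycle 8: stall // r0:24,r1:Add2,r2:Add3,r3:3,r4:Mul1
cycle 9: CDB Add1=-3; issue SUB r2<-Add1 // r0:24,r1:Add2,r2:Add1,r3:3,r4:Mul1
cycle 10: CDB Add3=27; issue MUL r0<-Mul2 // r0:Mul2,r1:Add2,r2:Add1,r3:3,r4:Mul1
cycle 11: CDB Mul1=72; issue ADD r2<-Add3 // r0:Mul2,r1:Add2,r2:Add3,r3:3,r4:72
cycle 12: CDB Add2=-6 // r0:Mul2,r1:-6,r2:Add3,r3:3,r4:72
cycle 13: - // r0:Mul2,r1:-6,r2:Add3,r3:3,r4:72
cycle 14: - // r0:Mul2,r1:-6,r2:Add3,r3:3,r4:72
cycle 15: CDB Add1=-30 // r0:Mul2,r1:-6,r2:Add3,r3:3,r4:72

STATUS = TAG Add3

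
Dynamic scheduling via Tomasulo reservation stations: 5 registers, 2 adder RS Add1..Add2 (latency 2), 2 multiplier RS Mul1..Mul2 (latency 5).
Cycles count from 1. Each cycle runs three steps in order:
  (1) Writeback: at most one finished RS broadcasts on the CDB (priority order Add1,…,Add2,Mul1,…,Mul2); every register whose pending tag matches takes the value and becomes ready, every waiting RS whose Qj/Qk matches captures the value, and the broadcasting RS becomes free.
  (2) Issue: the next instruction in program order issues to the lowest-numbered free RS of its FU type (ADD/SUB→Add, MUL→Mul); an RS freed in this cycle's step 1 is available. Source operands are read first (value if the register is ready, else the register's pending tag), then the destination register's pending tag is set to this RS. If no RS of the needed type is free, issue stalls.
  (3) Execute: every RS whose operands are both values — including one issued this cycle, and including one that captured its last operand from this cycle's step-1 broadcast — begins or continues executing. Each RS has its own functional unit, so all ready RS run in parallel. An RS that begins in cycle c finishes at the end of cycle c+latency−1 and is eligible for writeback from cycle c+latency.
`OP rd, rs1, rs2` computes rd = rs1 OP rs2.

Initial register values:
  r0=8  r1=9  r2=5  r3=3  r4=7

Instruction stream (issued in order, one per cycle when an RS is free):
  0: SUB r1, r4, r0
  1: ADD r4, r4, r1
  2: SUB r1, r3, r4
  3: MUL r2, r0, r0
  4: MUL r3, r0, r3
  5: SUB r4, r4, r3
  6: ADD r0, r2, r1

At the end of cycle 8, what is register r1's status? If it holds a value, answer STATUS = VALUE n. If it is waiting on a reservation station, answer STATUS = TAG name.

  c1: issue SUB r1<-Add1  regs: r0:8,r1:Add1,r2:5,r3:3,r4:7
  c2: issue ADD r4<-Add2  regs: r0:8,r1:Add1,r2:5,r3:3,r4:Add2
  c3: CDB Add1=-1; issue SUB r1<-Add1  regs: r0:8,r1:Add1,r2:5,r3:3,r4:Add2
  c4: issue MUL r2<-Mul1  regs: r0:8,r1:Add1,r2:Mul1,r3:3,r4:Add2
  c5: CDB Add2=6; issue MUL r3<-Mul2  regs: r0:8,r1:Add1,r2:Mul1,r3:Mul2,r4:6
  c6: issue SUB r4<-Add2  regs: r0:8,r1:Add1,r2:Mul1,r3:Mul2,r4:Add2
  c7: CDB Add1=-3; issue ADD r0<-Add1  regs: r0:Add1,r1:-3,r2:Mul1,r3:Mul2,r4:Add2
  c8: -  regs: r0:Add1,r1:-3,r2:Mul1,r3:Mul2,r4:Add2

STATUS = VALUE -3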